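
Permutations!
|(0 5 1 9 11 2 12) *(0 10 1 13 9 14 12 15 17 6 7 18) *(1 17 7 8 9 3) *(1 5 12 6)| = 42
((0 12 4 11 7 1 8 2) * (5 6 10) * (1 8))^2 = ((0 12 4 11 7 8 2)(5 6 10))^2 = (0 4 7 2 12 11 8)(5 10 6)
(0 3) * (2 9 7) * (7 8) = (0 3)(2 9 8 7) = [3, 1, 9, 0, 4, 5, 6, 2, 7, 8]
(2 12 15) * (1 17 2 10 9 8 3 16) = (1 17 2 12 15 10 9 8 3 16) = [0, 17, 12, 16, 4, 5, 6, 7, 3, 8, 9, 11, 15, 13, 14, 10, 1, 2]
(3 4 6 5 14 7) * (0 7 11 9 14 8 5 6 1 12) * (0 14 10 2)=(0 7 3 4 1 12 14 11 9 10 2)(5 8)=[7, 12, 0, 4, 1, 8, 6, 3, 5, 10, 2, 9, 14, 13, 11]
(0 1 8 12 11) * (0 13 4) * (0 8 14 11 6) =(0 1 14 11 13 4 8 12 6) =[1, 14, 2, 3, 8, 5, 0, 7, 12, 9, 10, 13, 6, 4, 11]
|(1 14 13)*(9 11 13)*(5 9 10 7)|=|(1 14 10 7 5 9 11 13)|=8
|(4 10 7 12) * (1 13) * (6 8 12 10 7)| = 6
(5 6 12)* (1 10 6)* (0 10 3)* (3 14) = (0 10 6 12 5 1 14 3) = [10, 14, 2, 0, 4, 1, 12, 7, 8, 9, 6, 11, 5, 13, 3]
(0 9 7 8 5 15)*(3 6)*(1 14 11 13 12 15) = (0 9 7 8 5 1 14 11 13 12 15)(3 6) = [9, 14, 2, 6, 4, 1, 3, 8, 5, 7, 10, 13, 15, 12, 11, 0]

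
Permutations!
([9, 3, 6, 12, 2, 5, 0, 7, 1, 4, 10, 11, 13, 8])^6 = [9, 3, 6, 12, 2, 5, 0, 7, 1, 4, 10, 11, 13, 8]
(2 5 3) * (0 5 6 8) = (0 5 3 2 6 8) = [5, 1, 6, 2, 4, 3, 8, 7, 0]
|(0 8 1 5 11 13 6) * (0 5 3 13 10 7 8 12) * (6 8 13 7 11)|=10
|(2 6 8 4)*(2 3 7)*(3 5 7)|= 6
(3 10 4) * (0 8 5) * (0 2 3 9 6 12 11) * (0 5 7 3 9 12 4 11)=(0 8 7 3 10 11 5 2 9 6 4 12)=[8, 1, 9, 10, 12, 2, 4, 3, 7, 6, 11, 5, 0]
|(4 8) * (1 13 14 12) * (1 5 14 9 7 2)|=30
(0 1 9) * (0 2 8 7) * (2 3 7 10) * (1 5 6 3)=[5, 9, 8, 7, 4, 6, 3, 0, 10, 1, 2]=(0 5 6 3 7)(1 9)(2 8 10)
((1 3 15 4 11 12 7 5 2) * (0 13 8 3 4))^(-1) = (0 15 3 8 13)(1 2 5 7 12 11 4)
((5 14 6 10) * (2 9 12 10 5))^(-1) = (2 10 12 9)(5 6 14)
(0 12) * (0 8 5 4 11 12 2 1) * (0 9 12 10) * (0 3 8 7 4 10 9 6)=[2, 6, 1, 8, 11, 10, 0, 4, 5, 12, 3, 9, 7]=(0 2 1 6)(3 8 5 10)(4 11 9 12 7)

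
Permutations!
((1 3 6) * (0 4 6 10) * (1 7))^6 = ((0 4 6 7 1 3 10))^6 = (0 10 3 1 7 6 4)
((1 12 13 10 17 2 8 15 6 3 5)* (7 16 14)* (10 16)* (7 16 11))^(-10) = ((1 12 13 11 7 10 17 2 8 15 6 3 5)(14 16))^(-10) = (1 11 17 15 5 13 10 8 3 12 7 2 6)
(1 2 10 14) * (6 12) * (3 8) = (1 2 10 14)(3 8)(6 12) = [0, 2, 10, 8, 4, 5, 12, 7, 3, 9, 14, 11, 6, 13, 1]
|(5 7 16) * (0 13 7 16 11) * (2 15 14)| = |(0 13 7 11)(2 15 14)(5 16)| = 12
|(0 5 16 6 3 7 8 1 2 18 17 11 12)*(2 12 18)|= 9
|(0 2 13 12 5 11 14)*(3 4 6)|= |(0 2 13 12 5 11 14)(3 4 6)|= 21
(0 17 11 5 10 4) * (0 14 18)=[17, 1, 2, 3, 14, 10, 6, 7, 8, 9, 4, 5, 12, 13, 18, 15, 16, 11, 0]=(0 17 11 5 10 4 14 18)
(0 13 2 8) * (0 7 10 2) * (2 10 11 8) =[13, 1, 2, 3, 4, 5, 6, 11, 7, 9, 10, 8, 12, 0] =(0 13)(7 11 8)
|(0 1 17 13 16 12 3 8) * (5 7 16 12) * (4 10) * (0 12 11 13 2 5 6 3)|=|(0 1 17 2 5 7 16 6 3 8 12)(4 10)(11 13)|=22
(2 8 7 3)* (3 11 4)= (2 8 7 11 4 3)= [0, 1, 8, 2, 3, 5, 6, 11, 7, 9, 10, 4]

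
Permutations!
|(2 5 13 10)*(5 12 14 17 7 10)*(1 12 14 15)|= |(1 12 15)(2 14 17 7 10)(5 13)|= 30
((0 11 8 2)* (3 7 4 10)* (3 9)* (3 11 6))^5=(0 10)(2 4)(3 11)(6 9)(7 8)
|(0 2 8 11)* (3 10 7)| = |(0 2 8 11)(3 10 7)| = 12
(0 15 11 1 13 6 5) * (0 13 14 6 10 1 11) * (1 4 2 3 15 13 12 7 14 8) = [13, 8, 3, 15, 2, 12, 5, 14, 1, 9, 4, 11, 7, 10, 6, 0] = (0 13 10 4 2 3 15)(1 8)(5 12 7 14 6)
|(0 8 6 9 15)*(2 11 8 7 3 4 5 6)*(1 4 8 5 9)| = 12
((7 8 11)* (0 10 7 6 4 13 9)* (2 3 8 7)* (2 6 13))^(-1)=((0 10 6 4 2 3 8 11 13 9))^(-1)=(0 9 13 11 8 3 2 4 6 10)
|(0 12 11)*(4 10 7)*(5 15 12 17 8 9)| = |(0 17 8 9 5 15 12 11)(4 10 7)| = 24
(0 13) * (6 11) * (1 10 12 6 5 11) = (0 13)(1 10 12 6)(5 11) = [13, 10, 2, 3, 4, 11, 1, 7, 8, 9, 12, 5, 6, 0]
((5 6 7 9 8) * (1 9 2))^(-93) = (1 7 5 9 2 6 8)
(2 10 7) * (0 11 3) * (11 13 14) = [13, 1, 10, 0, 4, 5, 6, 2, 8, 9, 7, 3, 12, 14, 11] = (0 13 14 11 3)(2 10 7)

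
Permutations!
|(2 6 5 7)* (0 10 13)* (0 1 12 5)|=|(0 10 13 1 12 5 7 2 6)|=9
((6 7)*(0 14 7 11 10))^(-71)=((0 14 7 6 11 10))^(-71)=(0 14 7 6 11 10)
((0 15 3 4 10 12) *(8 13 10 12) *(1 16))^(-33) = ((0 15 3 4 12)(1 16)(8 13 10))^(-33) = (0 3 12 15 4)(1 16)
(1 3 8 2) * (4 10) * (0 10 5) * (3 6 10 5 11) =(0 5)(1 6 10 4 11 3 8 2) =[5, 6, 1, 8, 11, 0, 10, 7, 2, 9, 4, 3]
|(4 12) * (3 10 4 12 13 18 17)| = |(3 10 4 13 18 17)| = 6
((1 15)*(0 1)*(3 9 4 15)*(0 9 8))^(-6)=((0 1 3 8)(4 15 9))^(-6)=(15)(0 3)(1 8)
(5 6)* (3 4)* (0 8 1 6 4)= (0 8 1 6 5 4 3)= [8, 6, 2, 0, 3, 4, 5, 7, 1]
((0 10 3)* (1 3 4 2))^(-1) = (0 3 1 2 4 10)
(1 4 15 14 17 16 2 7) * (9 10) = [0, 4, 7, 3, 15, 5, 6, 1, 8, 10, 9, 11, 12, 13, 17, 14, 2, 16] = (1 4 15 14 17 16 2 7)(9 10)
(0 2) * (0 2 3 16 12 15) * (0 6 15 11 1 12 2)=(0 3 16 2)(1 12 11)(6 15)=[3, 12, 0, 16, 4, 5, 15, 7, 8, 9, 10, 1, 11, 13, 14, 6, 2]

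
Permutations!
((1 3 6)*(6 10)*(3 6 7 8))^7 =(1 6)(3 8 7 10)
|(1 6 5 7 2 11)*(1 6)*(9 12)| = |(2 11 6 5 7)(9 12)| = 10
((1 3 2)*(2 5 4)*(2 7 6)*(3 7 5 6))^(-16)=(1 2 6 3 7)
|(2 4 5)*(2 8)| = |(2 4 5 8)| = 4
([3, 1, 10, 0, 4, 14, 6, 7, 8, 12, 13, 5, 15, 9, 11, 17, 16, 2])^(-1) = (0 3)(2 17 15 12 9 13 10)(5 11 14)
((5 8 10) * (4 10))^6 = (4 5)(8 10)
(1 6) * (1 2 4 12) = [0, 6, 4, 3, 12, 5, 2, 7, 8, 9, 10, 11, 1] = (1 6 2 4 12)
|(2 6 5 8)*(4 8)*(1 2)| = |(1 2 6 5 4 8)| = 6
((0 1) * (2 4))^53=(0 1)(2 4)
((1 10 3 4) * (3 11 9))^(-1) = ((1 10 11 9 3 4))^(-1) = (1 4 3 9 11 10)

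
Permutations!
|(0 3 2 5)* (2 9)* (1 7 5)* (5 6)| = 8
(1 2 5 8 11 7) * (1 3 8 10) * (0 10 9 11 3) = (0 10 1 2 5 9 11 7)(3 8) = [10, 2, 5, 8, 4, 9, 6, 0, 3, 11, 1, 7]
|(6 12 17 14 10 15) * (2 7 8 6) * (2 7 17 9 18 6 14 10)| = 28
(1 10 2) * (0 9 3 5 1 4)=[9, 10, 4, 5, 0, 1, 6, 7, 8, 3, 2]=(0 9 3 5 1 10 2 4)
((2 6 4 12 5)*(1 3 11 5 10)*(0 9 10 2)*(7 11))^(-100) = (12)(0 3)(1 5)(7 9)(10 11)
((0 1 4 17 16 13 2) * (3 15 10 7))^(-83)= (0 1 4 17 16 13 2)(3 15 10 7)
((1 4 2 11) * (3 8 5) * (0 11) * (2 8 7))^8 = (0 2 7 3 5 8 4 1 11)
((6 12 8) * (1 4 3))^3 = ((1 4 3)(6 12 8))^3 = (12)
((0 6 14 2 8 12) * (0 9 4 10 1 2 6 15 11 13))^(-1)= (0 13 11 15)(1 10 4 9 12 8 2)(6 14)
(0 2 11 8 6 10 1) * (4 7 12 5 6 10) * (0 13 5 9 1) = (0 2 11 8 10)(1 13 5 6 4 7 12 9) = [2, 13, 11, 3, 7, 6, 4, 12, 10, 1, 0, 8, 9, 5]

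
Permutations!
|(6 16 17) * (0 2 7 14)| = |(0 2 7 14)(6 16 17)| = 12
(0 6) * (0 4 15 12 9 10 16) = [6, 1, 2, 3, 15, 5, 4, 7, 8, 10, 16, 11, 9, 13, 14, 12, 0] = (0 6 4 15 12 9 10 16)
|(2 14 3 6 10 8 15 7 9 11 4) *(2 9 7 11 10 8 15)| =5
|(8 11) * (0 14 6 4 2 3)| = |(0 14 6 4 2 3)(8 11)| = 6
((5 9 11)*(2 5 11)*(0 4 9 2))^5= ((11)(0 4 9)(2 5))^5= (11)(0 9 4)(2 5)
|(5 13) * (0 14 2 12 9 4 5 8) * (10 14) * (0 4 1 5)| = 11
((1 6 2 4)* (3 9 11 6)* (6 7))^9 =(1 3 9 11 7 6 2 4)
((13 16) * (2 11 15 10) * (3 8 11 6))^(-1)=(2 10 15 11 8 3 6)(13 16)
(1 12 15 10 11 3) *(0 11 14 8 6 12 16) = (0 11 3 1 16)(6 12 15 10 14 8) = [11, 16, 2, 1, 4, 5, 12, 7, 6, 9, 14, 3, 15, 13, 8, 10, 0]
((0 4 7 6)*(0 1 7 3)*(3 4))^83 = (0 3)(1 6 7)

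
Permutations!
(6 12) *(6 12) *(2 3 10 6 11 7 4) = (12)(2 3 10 6 11 7 4) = [0, 1, 3, 10, 2, 5, 11, 4, 8, 9, 6, 7, 12]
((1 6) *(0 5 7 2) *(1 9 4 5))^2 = (0 6 4 7)(1 9 5 2)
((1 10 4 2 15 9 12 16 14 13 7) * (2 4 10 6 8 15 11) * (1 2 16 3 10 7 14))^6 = (1 3)(2 15)(6 10)(7 8)(9 11)(12 16)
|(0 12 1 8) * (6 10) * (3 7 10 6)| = 12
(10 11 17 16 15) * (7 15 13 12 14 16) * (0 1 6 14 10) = (0 1 6 14 16 13 12 10 11 17 7 15) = [1, 6, 2, 3, 4, 5, 14, 15, 8, 9, 11, 17, 10, 12, 16, 0, 13, 7]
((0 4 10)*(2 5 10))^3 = (0 5 4 10 2)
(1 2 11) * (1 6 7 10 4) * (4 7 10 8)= (1 2 11 6 10 7 8 4)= [0, 2, 11, 3, 1, 5, 10, 8, 4, 9, 7, 6]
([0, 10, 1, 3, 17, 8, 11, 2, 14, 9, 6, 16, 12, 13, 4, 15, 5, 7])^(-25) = (1 2 7 17 4 14 8 5 16 11 6 10)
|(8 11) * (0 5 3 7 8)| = |(0 5 3 7 8 11)| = 6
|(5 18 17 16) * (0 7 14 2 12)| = |(0 7 14 2 12)(5 18 17 16)| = 20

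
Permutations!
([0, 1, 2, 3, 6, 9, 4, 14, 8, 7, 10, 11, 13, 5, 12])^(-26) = [0, 1, 2, 3, 4, 12, 6, 5, 8, 13, 10, 11, 7, 14, 9]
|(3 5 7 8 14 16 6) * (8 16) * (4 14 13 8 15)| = |(3 5 7 16 6)(4 14 15)(8 13)| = 30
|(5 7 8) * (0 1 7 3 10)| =7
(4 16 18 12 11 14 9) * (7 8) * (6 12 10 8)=(4 16 18 10 8 7 6 12 11 14 9)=[0, 1, 2, 3, 16, 5, 12, 6, 7, 4, 8, 14, 11, 13, 9, 15, 18, 17, 10]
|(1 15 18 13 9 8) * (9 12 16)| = 8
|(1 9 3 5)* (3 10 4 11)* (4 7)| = |(1 9 10 7 4 11 3 5)| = 8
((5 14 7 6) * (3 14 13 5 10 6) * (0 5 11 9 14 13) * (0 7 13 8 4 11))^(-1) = (0 13 14 9 11 4 8 3 7 5)(6 10)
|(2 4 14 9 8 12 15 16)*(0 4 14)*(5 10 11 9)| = |(0 4)(2 14 5 10 11 9 8 12 15 16)| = 10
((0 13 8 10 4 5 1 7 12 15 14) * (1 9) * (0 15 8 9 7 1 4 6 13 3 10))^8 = (15)(0 7 9 10 8 5 13 3 12 4 6)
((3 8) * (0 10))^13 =(0 10)(3 8)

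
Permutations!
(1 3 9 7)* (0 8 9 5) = [8, 3, 2, 5, 4, 0, 6, 1, 9, 7] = (0 8 9 7 1 3 5)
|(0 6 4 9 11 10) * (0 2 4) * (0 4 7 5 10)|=20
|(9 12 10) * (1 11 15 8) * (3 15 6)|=|(1 11 6 3 15 8)(9 12 10)|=6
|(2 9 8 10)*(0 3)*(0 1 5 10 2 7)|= 6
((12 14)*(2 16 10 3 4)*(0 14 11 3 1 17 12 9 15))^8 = ((0 14 9 15)(1 17 12 11 3 4 2 16 10))^8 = (1 10 16 2 4 3 11 12 17)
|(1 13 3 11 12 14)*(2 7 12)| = |(1 13 3 11 2 7 12 14)| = 8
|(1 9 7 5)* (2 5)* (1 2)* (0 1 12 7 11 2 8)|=|(0 1 9 11 2 5 8)(7 12)|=14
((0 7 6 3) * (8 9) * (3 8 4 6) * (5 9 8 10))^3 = ((0 7 3)(4 6 10 5 9))^3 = (4 5 6 9 10)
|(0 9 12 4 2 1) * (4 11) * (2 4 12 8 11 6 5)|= |(0 9 8 11 12 6 5 2 1)|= 9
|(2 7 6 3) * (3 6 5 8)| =|(2 7 5 8 3)| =5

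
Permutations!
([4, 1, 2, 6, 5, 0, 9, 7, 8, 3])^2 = (0 5 4)(3 9 6)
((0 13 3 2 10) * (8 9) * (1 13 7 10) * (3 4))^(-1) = (0 10 7)(1 2 3 4 13)(8 9)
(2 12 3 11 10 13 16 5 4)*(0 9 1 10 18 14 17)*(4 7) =(0 9 1 10 13 16 5 7 4 2 12 3 11 18 14 17) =[9, 10, 12, 11, 2, 7, 6, 4, 8, 1, 13, 18, 3, 16, 17, 15, 5, 0, 14]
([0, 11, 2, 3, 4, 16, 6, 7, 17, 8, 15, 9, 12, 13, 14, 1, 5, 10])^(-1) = (1 15 10 17 8 9 11)(5 16)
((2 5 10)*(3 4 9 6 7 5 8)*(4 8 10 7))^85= (2 10)(3 8)(4 9 6)(5 7)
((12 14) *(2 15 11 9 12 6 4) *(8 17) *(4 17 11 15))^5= ((2 4)(6 17 8 11 9 12 14))^5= (2 4)(6 12 11 17 14 9 8)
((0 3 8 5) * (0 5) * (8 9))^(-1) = (0 8 9 3)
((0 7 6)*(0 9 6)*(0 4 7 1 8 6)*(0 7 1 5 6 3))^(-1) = ((0 5 6 9 7 4 1 8 3))^(-1) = (0 3 8 1 4 7 9 6 5)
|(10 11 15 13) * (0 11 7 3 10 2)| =15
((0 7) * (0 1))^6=(7)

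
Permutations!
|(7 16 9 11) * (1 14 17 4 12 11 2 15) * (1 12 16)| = |(1 14 17 4 16 9 2 15 12 11 7)| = 11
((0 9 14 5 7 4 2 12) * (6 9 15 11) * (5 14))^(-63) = (0 4 9 15 2 5 11 12 7 6)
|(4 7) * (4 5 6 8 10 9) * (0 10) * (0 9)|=|(0 10)(4 7 5 6 8 9)|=6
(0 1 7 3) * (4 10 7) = (0 1 4 10 7 3) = [1, 4, 2, 0, 10, 5, 6, 3, 8, 9, 7]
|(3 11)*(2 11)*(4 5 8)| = 3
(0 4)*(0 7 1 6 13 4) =(1 6 13 4 7) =[0, 6, 2, 3, 7, 5, 13, 1, 8, 9, 10, 11, 12, 4]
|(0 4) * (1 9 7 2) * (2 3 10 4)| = 8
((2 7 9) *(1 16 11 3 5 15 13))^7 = ((1 16 11 3 5 15 13)(2 7 9))^7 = (16)(2 7 9)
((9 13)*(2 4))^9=(2 4)(9 13)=((2 4)(9 13))^9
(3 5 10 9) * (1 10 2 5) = (1 10 9 3)(2 5) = [0, 10, 5, 1, 4, 2, 6, 7, 8, 3, 9]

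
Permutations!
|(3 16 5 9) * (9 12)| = |(3 16 5 12 9)| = 5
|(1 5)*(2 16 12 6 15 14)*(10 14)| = |(1 5)(2 16 12 6 15 10 14)| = 14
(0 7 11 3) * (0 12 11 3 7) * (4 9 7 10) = [0, 1, 2, 12, 9, 5, 6, 3, 8, 7, 4, 10, 11] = (3 12 11 10 4 9 7)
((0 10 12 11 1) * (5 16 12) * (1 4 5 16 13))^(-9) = (16)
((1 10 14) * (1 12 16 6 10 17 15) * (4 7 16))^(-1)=(1 15 17)(4 12 14 10 6 16 7)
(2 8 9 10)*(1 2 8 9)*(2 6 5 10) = (1 6 5 10 8)(2 9) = [0, 6, 9, 3, 4, 10, 5, 7, 1, 2, 8]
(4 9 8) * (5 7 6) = (4 9 8)(5 7 6) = [0, 1, 2, 3, 9, 7, 5, 6, 4, 8]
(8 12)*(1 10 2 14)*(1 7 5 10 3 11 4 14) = [0, 3, 1, 11, 14, 10, 6, 5, 12, 9, 2, 4, 8, 13, 7] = (1 3 11 4 14 7 5 10 2)(8 12)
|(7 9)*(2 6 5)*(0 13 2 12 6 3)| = 12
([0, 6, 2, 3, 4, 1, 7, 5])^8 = [0, 1, 2, 3, 4, 5, 6, 7]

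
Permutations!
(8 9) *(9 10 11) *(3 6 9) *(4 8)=(3 6 9 4 8 10 11)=[0, 1, 2, 6, 8, 5, 9, 7, 10, 4, 11, 3]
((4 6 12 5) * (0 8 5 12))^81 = (12)(0 8 5 4 6)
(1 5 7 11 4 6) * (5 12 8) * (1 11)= [0, 12, 2, 3, 6, 7, 11, 1, 5, 9, 10, 4, 8]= (1 12 8 5 7)(4 6 11)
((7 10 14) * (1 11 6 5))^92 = ((1 11 6 5)(7 10 14))^92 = (7 14 10)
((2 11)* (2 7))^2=(2 7 11)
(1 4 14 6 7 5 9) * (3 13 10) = (1 4 14 6 7 5 9)(3 13 10) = [0, 4, 2, 13, 14, 9, 7, 5, 8, 1, 3, 11, 12, 10, 6]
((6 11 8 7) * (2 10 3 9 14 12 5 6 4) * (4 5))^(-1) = ((2 10 3 9 14 12 4)(5 6 11 8 7))^(-1) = (2 4 12 14 9 3 10)(5 7 8 11 6)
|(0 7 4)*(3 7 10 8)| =|(0 10 8 3 7 4)| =6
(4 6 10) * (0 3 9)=(0 3 9)(4 6 10)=[3, 1, 2, 9, 6, 5, 10, 7, 8, 0, 4]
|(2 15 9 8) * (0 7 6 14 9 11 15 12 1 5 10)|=|(0 7 6 14 9 8 2 12 1 5 10)(11 15)|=22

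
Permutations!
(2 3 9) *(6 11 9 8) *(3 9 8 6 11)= [0, 1, 9, 6, 4, 5, 3, 7, 11, 2, 10, 8]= (2 9)(3 6)(8 11)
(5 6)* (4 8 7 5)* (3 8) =(3 8 7 5 6 4) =[0, 1, 2, 8, 3, 6, 4, 5, 7]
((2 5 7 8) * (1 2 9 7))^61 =(1 2 5)(7 8 9)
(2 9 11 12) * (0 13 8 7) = (0 13 8 7)(2 9 11 12) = [13, 1, 9, 3, 4, 5, 6, 0, 7, 11, 10, 12, 2, 8]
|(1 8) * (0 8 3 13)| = |(0 8 1 3 13)| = 5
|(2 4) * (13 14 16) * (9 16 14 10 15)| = 10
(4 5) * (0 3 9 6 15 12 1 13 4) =(0 3 9 6 15 12 1 13 4 5) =[3, 13, 2, 9, 5, 0, 15, 7, 8, 6, 10, 11, 1, 4, 14, 12]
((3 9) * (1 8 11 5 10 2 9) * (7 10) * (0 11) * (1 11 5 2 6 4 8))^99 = ((0 5 7 10 6 4 8)(2 9 3 11))^99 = (0 5 7 10 6 4 8)(2 11 3 9)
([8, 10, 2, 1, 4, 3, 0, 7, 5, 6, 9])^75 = [3, 6, 2, 9, 4, 10, 5, 7, 1, 8, 0]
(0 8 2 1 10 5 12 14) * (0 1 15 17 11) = [8, 10, 15, 3, 4, 12, 6, 7, 2, 9, 5, 0, 14, 13, 1, 17, 16, 11] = (0 8 2 15 17 11)(1 10 5 12 14)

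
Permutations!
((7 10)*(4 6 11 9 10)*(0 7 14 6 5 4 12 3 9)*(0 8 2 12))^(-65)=(0 7)(2 11 14 9 12 8 6 10 3)(4 5)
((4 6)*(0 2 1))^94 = (6)(0 2 1)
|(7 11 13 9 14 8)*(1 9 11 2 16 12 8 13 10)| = 30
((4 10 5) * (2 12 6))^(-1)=(2 6 12)(4 5 10)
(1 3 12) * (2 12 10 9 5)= (1 3 10 9 5 2 12)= [0, 3, 12, 10, 4, 2, 6, 7, 8, 5, 9, 11, 1]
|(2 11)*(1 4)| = |(1 4)(2 11)| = 2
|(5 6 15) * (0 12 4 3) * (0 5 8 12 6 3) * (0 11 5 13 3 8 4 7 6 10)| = 8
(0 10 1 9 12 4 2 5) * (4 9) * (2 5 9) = (0 10 1 4 5)(2 9 12) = [10, 4, 9, 3, 5, 0, 6, 7, 8, 12, 1, 11, 2]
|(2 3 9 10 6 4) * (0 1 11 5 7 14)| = |(0 1 11 5 7 14)(2 3 9 10 6 4)| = 6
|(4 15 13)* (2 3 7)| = |(2 3 7)(4 15 13)| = 3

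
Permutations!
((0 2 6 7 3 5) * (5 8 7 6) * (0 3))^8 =((0 2 5 3 8 7))^8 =(0 5 8)(2 3 7)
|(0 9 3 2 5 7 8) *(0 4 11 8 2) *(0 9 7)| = 12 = |(0 7 2 5)(3 9)(4 11 8)|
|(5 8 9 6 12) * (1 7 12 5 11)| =4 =|(1 7 12 11)(5 8 9 6)|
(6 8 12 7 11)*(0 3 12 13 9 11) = (0 3 12 7)(6 8 13 9 11) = [3, 1, 2, 12, 4, 5, 8, 0, 13, 11, 10, 6, 7, 9]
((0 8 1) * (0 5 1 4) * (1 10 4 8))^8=(0 10 1 4 5)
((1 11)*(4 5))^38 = ((1 11)(4 5))^38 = (11)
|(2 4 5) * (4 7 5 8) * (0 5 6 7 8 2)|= |(0 5)(2 8 4)(6 7)|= 6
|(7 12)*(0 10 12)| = |(0 10 12 7)| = 4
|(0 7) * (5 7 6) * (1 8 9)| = |(0 6 5 7)(1 8 9)| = 12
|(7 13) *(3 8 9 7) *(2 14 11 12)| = |(2 14 11 12)(3 8 9 7 13)| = 20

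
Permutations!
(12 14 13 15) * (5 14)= (5 14 13 15 12)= [0, 1, 2, 3, 4, 14, 6, 7, 8, 9, 10, 11, 5, 15, 13, 12]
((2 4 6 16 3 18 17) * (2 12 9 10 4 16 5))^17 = (2 9 16 10 3 4 18 6 17 5 12)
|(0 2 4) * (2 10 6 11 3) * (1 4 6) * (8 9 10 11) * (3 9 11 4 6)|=|(0 4)(1 6 8 11 9 10)(2 3)|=6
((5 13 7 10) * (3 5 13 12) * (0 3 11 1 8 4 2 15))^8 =(0 2 8 11 5)(1 12 3 15 4)(7 13 10)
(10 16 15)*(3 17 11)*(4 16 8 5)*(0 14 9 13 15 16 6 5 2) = (0 14 9 13 15 10 8 2)(3 17 11)(4 6 5) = [14, 1, 0, 17, 6, 4, 5, 7, 2, 13, 8, 3, 12, 15, 9, 10, 16, 11]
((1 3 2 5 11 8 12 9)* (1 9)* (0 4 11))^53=((0 4 11 8 12 1 3 2 5))^53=(0 5 2 3 1 12 8 11 4)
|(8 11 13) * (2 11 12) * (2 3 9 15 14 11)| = 8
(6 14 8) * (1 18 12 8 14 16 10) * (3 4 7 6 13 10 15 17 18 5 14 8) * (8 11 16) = (1 5 14 11 16 15 17 18 12 3 4 7 6 8 13 10) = [0, 5, 2, 4, 7, 14, 8, 6, 13, 9, 1, 16, 3, 10, 11, 17, 15, 18, 12]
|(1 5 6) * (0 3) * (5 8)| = |(0 3)(1 8 5 6)| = 4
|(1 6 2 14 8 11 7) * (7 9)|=8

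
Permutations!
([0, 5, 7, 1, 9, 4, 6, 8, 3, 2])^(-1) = (1 3 8 7 2 9 4 5)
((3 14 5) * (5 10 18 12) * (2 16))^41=((2 16)(3 14 10 18 12 5))^41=(2 16)(3 5 12 18 10 14)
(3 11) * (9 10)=(3 11)(9 10)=[0, 1, 2, 11, 4, 5, 6, 7, 8, 10, 9, 3]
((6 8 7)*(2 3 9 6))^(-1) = (2 7 8 6 9 3)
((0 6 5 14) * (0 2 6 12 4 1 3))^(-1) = ((0 12 4 1 3)(2 6 5 14))^(-1) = (0 3 1 4 12)(2 14 5 6)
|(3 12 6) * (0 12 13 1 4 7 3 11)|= |(0 12 6 11)(1 4 7 3 13)|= 20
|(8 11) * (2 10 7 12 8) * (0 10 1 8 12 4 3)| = |(12)(0 10 7 4 3)(1 8 11 2)| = 20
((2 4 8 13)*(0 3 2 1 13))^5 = (1 13)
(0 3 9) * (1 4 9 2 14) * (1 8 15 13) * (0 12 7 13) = (0 3 2 14 8 15)(1 4 9 12 7 13) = [3, 4, 14, 2, 9, 5, 6, 13, 15, 12, 10, 11, 7, 1, 8, 0]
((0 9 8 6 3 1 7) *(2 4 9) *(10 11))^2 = ((0 2 4 9 8 6 3 1 7)(10 11))^2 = (11)(0 4 8 3 7 2 9 6 1)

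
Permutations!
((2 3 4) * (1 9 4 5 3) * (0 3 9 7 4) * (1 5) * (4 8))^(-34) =(0 1 8 2 9 3 7 4 5)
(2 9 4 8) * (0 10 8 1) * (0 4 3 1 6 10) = [0, 4, 9, 1, 6, 5, 10, 7, 2, 3, 8] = (1 4 6 10 8 2 9 3)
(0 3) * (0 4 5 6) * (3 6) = (0 6)(3 4 5) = [6, 1, 2, 4, 5, 3, 0]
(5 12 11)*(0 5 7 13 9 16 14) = (0 5 12 11 7 13 9 16 14) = [5, 1, 2, 3, 4, 12, 6, 13, 8, 16, 10, 7, 11, 9, 0, 15, 14]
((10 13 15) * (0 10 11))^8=(0 15 10 11 13)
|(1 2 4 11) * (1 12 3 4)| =|(1 2)(3 4 11 12)| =4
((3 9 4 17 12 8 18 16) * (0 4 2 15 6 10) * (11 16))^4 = (0 8 3 6 17 11 2)(4 18 9 10 12 16 15)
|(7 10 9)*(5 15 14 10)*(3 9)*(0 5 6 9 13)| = |(0 5 15 14 10 3 13)(6 9 7)| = 21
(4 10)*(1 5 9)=(1 5 9)(4 10)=[0, 5, 2, 3, 10, 9, 6, 7, 8, 1, 4]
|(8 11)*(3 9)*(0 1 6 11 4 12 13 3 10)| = |(0 1 6 11 8 4 12 13 3 9 10)| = 11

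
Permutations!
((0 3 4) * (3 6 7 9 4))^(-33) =(0 7 4 6 9)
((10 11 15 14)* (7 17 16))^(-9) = (17)(10 14 15 11)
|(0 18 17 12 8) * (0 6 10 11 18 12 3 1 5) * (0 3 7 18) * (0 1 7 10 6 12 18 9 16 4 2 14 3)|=|(0 18 17 10 11 1 5)(2 14 3 7 9 16 4)(8 12)|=14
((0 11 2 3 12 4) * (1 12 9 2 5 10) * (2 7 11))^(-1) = (0 4 12 1 10 5 11 7 9 3 2)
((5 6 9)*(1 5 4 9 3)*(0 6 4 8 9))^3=((0 6 3 1 5 4)(8 9))^3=(0 1)(3 4)(5 6)(8 9)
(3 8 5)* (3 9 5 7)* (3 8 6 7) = (3 6 7 8)(5 9) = [0, 1, 2, 6, 4, 9, 7, 8, 3, 5]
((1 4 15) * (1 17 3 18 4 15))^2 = ((1 15 17 3 18 4))^2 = (1 17 18)(3 4 15)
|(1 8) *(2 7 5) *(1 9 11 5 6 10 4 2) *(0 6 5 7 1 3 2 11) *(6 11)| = 9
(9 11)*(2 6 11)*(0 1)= (0 1)(2 6 11 9)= [1, 0, 6, 3, 4, 5, 11, 7, 8, 2, 10, 9]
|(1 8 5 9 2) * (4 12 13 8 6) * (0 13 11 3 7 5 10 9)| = 14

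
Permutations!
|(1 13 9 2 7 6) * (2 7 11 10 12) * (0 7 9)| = 20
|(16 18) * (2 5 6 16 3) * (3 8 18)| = 10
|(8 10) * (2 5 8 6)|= 5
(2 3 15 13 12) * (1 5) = (1 5)(2 3 15 13 12) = [0, 5, 3, 15, 4, 1, 6, 7, 8, 9, 10, 11, 2, 12, 14, 13]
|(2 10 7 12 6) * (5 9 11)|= 15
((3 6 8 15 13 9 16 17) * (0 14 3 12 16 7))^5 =((0 14 3 6 8 15 13 9 7)(12 16 17))^5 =(0 15 14 13 3 9 6 7 8)(12 17 16)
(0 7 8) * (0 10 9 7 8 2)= [8, 1, 0, 3, 4, 5, 6, 2, 10, 7, 9]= (0 8 10 9 7 2)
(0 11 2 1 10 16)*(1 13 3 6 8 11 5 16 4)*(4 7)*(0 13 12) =[5, 10, 12, 6, 1, 16, 8, 4, 11, 9, 7, 2, 0, 3, 14, 15, 13] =(0 5 16 13 3 6 8 11 2 12)(1 10 7 4)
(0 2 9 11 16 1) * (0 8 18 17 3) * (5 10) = (0 2 9 11 16 1 8 18 17 3)(5 10) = [2, 8, 9, 0, 4, 10, 6, 7, 18, 11, 5, 16, 12, 13, 14, 15, 1, 3, 17]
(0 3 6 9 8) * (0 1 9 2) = (0 3 6 2)(1 9 8) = [3, 9, 0, 6, 4, 5, 2, 7, 1, 8]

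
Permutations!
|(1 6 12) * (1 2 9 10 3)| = 7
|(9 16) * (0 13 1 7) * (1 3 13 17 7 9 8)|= 12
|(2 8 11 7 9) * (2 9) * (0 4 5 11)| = 7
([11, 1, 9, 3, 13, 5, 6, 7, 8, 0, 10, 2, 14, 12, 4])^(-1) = [9, 1, 11, 3, 14, 5, 6, 7, 8, 2, 10, 0, 13, 4, 12]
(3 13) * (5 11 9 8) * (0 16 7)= (0 16 7)(3 13)(5 11 9 8)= [16, 1, 2, 13, 4, 11, 6, 0, 5, 8, 10, 9, 12, 3, 14, 15, 7]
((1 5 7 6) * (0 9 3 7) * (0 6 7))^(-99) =(9)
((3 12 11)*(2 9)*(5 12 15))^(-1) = ((2 9)(3 15 5 12 11))^(-1) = (2 9)(3 11 12 5 15)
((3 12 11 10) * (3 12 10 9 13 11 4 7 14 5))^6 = ((3 10 12 4 7 14 5)(9 13 11))^6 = (3 5 14 7 4 12 10)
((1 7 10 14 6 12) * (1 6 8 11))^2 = ((1 7 10 14 8 11)(6 12))^2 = (1 10 8)(7 14 11)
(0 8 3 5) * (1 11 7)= (0 8 3 5)(1 11 7)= [8, 11, 2, 5, 4, 0, 6, 1, 3, 9, 10, 7]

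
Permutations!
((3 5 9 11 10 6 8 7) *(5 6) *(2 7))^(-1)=(2 8 6 3 7)(5 10 11 9)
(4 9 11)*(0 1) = (0 1)(4 9 11) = [1, 0, 2, 3, 9, 5, 6, 7, 8, 11, 10, 4]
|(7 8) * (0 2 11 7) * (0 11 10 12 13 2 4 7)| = 20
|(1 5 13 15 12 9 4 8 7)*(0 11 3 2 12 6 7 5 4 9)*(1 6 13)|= |(0 11 3 2 12)(1 4 8 5)(6 7)(13 15)|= 20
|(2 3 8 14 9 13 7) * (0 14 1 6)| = 10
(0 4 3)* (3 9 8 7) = [4, 1, 2, 0, 9, 5, 6, 3, 7, 8] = (0 4 9 8 7 3)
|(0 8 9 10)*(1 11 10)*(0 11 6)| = 10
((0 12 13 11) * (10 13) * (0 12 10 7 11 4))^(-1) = (0 4 13 10)(7 12 11) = ((0 10 13 4)(7 11 12))^(-1)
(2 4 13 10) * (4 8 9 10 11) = (2 8 9 10)(4 13 11) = [0, 1, 8, 3, 13, 5, 6, 7, 9, 10, 2, 4, 12, 11]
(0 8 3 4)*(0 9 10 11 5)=(0 8 3 4 9 10 11 5)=[8, 1, 2, 4, 9, 0, 6, 7, 3, 10, 11, 5]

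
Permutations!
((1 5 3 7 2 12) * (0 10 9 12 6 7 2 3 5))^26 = ((0 10 9 12 1)(2 6 7 3))^26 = (0 10 9 12 1)(2 7)(3 6)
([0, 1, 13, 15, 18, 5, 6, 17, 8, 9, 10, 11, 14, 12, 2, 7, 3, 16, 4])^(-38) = [0, 1, 12, 7, 4, 5, 6, 16, 8, 9, 10, 11, 2, 14, 13, 17, 15, 3, 18]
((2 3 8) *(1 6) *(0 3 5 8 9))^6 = ((0 3 9)(1 6)(2 5 8))^6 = (9)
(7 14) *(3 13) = [0, 1, 2, 13, 4, 5, 6, 14, 8, 9, 10, 11, 12, 3, 7] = (3 13)(7 14)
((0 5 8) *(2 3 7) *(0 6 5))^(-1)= ((2 3 7)(5 8 6))^(-1)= (2 7 3)(5 6 8)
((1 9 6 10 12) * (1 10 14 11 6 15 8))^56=((1 9 15 8)(6 14 11)(10 12))^56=(15)(6 11 14)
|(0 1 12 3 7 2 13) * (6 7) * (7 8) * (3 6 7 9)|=10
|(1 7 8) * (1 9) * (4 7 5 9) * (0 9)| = |(0 9 1 5)(4 7 8)| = 12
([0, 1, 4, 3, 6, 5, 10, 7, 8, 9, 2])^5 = [0, 1, 4, 3, 6, 5, 10, 7, 8, 9, 2]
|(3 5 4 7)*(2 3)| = |(2 3 5 4 7)| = 5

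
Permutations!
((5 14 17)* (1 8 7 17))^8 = ((1 8 7 17 5 14))^8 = (1 7 5)(8 17 14)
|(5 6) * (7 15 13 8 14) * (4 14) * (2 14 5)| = |(2 14 7 15 13 8 4 5 6)| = 9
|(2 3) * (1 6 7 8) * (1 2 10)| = |(1 6 7 8 2 3 10)| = 7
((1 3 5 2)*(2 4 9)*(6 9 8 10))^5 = ((1 3 5 4 8 10 6 9 2))^5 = (1 10 3 6 5 9 4 2 8)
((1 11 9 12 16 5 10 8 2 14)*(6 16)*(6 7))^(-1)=((1 11 9 12 7 6 16 5 10 8 2 14))^(-1)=(1 14 2 8 10 5 16 6 7 12 9 11)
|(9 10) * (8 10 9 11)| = 3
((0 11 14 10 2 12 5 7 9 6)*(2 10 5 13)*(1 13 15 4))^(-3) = ((0 11 14 5 7 9 6)(1 13 2 12 15 4))^(-3) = (0 7 11 9 14 6 5)(1 12)(2 4)(13 15)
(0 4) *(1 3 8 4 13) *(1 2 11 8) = (0 13 2 11 8 4)(1 3) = [13, 3, 11, 1, 0, 5, 6, 7, 4, 9, 10, 8, 12, 2]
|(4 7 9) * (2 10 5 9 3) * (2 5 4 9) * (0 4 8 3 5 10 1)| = 6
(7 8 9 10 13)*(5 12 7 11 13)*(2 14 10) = (2 14 10 5 12 7 8 9)(11 13) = [0, 1, 14, 3, 4, 12, 6, 8, 9, 2, 5, 13, 7, 11, 10]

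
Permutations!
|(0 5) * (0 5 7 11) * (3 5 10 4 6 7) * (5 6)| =15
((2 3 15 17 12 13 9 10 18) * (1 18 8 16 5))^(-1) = (1 5 16 8 10 9 13 12 17 15 3 2 18)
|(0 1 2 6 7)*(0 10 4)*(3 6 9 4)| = 20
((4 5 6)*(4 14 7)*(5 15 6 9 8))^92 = (4 6 7 15 14)(5 8 9) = ((4 15 6 14 7)(5 9 8))^92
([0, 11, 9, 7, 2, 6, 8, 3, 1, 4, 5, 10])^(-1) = (1 8 6 5 10 11)(2 4 9)(3 7)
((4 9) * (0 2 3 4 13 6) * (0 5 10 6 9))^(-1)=(0 4 3 2)(5 6 10)(9 13)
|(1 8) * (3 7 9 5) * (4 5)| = 10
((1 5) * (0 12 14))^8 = ((0 12 14)(1 5))^8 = (0 14 12)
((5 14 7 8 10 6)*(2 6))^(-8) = (2 10 8 7 14 5 6)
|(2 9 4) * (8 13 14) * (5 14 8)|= 6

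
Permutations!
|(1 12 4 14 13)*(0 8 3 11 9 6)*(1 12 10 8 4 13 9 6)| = 10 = |(0 4 14 9 1 10 8 3 11 6)(12 13)|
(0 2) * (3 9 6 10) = (0 2)(3 9 6 10) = [2, 1, 0, 9, 4, 5, 10, 7, 8, 6, 3]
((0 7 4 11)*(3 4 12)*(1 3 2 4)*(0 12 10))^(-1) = ((0 7 10)(1 3)(2 4 11 12))^(-1) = (0 10 7)(1 3)(2 12 11 4)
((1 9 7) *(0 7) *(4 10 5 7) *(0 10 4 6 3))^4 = ((0 6 3)(1 9 10 5 7))^4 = (0 6 3)(1 7 5 10 9)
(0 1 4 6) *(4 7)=[1, 7, 2, 3, 6, 5, 0, 4]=(0 1 7 4 6)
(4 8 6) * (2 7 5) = (2 7 5)(4 8 6) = [0, 1, 7, 3, 8, 2, 4, 5, 6]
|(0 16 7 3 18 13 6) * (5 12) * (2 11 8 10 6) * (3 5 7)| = |(0 16 3 18 13 2 11 8 10 6)(5 12 7)| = 30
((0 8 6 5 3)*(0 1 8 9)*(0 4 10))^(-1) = ((0 9 4 10)(1 8 6 5 3))^(-1) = (0 10 4 9)(1 3 5 6 8)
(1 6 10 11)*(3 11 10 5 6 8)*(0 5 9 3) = (0 5 6 9 3 11 1 8) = [5, 8, 2, 11, 4, 6, 9, 7, 0, 3, 10, 1]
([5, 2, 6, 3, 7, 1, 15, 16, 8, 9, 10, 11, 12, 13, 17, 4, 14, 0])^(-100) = (0 17 14 16 7 4 15 6 2 1 5)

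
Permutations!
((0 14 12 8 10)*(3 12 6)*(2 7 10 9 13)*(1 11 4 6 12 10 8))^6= (0 6 1)(2 7 8 9 13)(3 11 14)(4 12 10)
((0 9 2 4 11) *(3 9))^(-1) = ((0 3 9 2 4 11))^(-1) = (0 11 4 2 9 3)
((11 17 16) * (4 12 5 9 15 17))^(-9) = (4 11 16 17 15 9 5 12) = ((4 12 5 9 15 17 16 11))^(-9)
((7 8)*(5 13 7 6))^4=((5 13 7 8 6))^4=(5 6 8 7 13)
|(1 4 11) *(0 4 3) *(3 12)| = |(0 4 11 1 12 3)| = 6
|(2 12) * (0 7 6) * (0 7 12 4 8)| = 10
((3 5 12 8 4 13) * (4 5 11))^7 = (3 13 4 11)(5 12 8) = ((3 11 4 13)(5 12 8))^7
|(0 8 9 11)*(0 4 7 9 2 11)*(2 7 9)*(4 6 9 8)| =|(0 4 8 7 2 11 6 9)| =8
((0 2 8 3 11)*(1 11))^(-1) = (0 11 1 3 8 2)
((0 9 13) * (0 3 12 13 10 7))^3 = ((0 9 10 7)(3 12 13))^3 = (13)(0 7 10 9)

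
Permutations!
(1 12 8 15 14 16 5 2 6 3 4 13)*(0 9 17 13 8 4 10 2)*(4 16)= (0 9 17 13 1 12 16 5)(2 6 3 10)(4 8 15 14)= [9, 12, 6, 10, 8, 0, 3, 7, 15, 17, 2, 11, 16, 1, 4, 14, 5, 13]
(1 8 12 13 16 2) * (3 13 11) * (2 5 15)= (1 8 12 11 3 13 16 5 15 2)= [0, 8, 1, 13, 4, 15, 6, 7, 12, 9, 10, 3, 11, 16, 14, 2, 5]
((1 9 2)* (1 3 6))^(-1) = ((1 9 2 3 6))^(-1) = (1 6 3 2 9)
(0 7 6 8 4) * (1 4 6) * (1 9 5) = (0 7 9 5 1 4)(6 8) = [7, 4, 2, 3, 0, 1, 8, 9, 6, 5]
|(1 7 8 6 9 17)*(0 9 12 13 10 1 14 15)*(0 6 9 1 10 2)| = 12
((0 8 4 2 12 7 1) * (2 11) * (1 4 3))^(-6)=(0 3)(1 8)(2 11 4 7 12)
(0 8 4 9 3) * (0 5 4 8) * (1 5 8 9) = (1 5 4)(3 8 9) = [0, 5, 2, 8, 1, 4, 6, 7, 9, 3]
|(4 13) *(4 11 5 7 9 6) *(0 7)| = 8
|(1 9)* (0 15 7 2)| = 4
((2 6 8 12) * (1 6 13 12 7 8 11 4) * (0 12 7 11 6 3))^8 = (0 1 11 7 2)(3 4 8 13 12)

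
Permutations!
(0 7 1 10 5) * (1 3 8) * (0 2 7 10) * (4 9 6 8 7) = (0 10 5 2 4 9 6 8 1)(3 7) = [10, 0, 4, 7, 9, 2, 8, 3, 1, 6, 5]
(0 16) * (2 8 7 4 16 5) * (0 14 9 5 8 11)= (0 8 7 4 16 14 9 5 2 11)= [8, 1, 11, 3, 16, 2, 6, 4, 7, 5, 10, 0, 12, 13, 9, 15, 14]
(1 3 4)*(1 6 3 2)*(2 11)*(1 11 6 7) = [0, 6, 11, 4, 7, 5, 3, 1, 8, 9, 10, 2] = (1 6 3 4 7)(2 11)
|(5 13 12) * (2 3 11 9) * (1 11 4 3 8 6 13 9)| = 14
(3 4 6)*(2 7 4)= (2 7 4 6 3)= [0, 1, 7, 2, 6, 5, 3, 4]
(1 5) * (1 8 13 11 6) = (1 5 8 13 11 6) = [0, 5, 2, 3, 4, 8, 1, 7, 13, 9, 10, 6, 12, 11]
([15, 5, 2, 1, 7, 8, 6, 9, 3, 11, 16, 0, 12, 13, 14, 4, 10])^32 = (16)(0 4 9)(7 11 15)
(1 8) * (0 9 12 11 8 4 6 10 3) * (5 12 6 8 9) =(0 5 12 11 9 6 10 3)(1 4 8) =[5, 4, 2, 0, 8, 12, 10, 7, 1, 6, 3, 9, 11]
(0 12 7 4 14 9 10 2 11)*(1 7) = [12, 7, 11, 3, 14, 5, 6, 4, 8, 10, 2, 0, 1, 13, 9] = (0 12 1 7 4 14 9 10 2 11)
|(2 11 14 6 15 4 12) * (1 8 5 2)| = 10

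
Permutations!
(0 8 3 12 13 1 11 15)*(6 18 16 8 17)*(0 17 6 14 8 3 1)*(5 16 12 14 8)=(0 6 18 12 13)(1 11 15 17 8)(3 14 5 16)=[6, 11, 2, 14, 4, 16, 18, 7, 1, 9, 10, 15, 13, 0, 5, 17, 3, 8, 12]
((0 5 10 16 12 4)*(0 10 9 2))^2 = ((0 5 9 2)(4 10 16 12))^2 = (0 9)(2 5)(4 16)(10 12)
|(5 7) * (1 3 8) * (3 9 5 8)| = 5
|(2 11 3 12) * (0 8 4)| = 12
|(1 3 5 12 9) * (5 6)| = |(1 3 6 5 12 9)| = 6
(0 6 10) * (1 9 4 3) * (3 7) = (0 6 10)(1 9 4 7 3) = [6, 9, 2, 1, 7, 5, 10, 3, 8, 4, 0]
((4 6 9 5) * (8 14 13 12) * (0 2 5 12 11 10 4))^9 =((0 2 5)(4 6 9 12 8 14 13 11 10))^9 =(14)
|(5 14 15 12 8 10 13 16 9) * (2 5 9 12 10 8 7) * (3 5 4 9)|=12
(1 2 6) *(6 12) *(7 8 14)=(1 2 12 6)(7 8 14)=[0, 2, 12, 3, 4, 5, 1, 8, 14, 9, 10, 11, 6, 13, 7]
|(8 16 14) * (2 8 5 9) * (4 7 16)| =|(2 8 4 7 16 14 5 9)| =8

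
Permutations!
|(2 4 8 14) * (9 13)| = 4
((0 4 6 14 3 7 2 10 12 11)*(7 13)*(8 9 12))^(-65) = ((0 4 6 14 3 13 7 2 10 8 9 12 11))^(-65) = (14)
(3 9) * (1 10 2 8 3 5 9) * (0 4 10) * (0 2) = [4, 2, 8, 1, 10, 9, 6, 7, 3, 5, 0] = (0 4 10)(1 2 8 3)(5 9)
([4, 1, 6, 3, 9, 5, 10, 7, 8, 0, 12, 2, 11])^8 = (0 9 4)(2 12 6 11 10)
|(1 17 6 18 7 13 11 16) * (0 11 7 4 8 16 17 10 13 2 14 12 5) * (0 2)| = 12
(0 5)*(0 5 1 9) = (0 1 9) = [1, 9, 2, 3, 4, 5, 6, 7, 8, 0]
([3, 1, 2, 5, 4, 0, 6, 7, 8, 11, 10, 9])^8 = [5, 1, 2, 0, 4, 3, 6, 7, 8, 9, 10, 11]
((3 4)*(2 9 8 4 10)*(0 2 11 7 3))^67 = (0 9 4 2 8)(3 7 11 10)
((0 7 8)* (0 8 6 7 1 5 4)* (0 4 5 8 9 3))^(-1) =((0 1 8 9 3)(6 7))^(-1) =(0 3 9 8 1)(6 7)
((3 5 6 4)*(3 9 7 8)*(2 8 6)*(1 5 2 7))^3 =((1 5 7 6 4 9)(2 8 3))^3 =(1 6)(4 5)(7 9)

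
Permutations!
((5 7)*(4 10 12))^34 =(4 10 12)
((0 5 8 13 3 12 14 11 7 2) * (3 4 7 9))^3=((0 5 8 13 4 7 2)(3 12 14 11 9))^3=(0 13 2 8 7 5 4)(3 11 12 9 14)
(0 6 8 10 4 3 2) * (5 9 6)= (0 5 9 6 8 10 4 3 2)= [5, 1, 0, 2, 3, 9, 8, 7, 10, 6, 4]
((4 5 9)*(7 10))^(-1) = ((4 5 9)(7 10))^(-1) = (4 9 5)(7 10)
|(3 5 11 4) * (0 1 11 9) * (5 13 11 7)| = 20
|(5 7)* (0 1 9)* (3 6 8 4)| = 12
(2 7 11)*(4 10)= [0, 1, 7, 3, 10, 5, 6, 11, 8, 9, 4, 2]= (2 7 11)(4 10)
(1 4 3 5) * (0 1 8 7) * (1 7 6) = (0 7)(1 4 3 5 8 6) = [7, 4, 2, 5, 3, 8, 1, 0, 6]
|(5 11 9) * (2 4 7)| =|(2 4 7)(5 11 9)| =3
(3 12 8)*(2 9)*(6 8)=(2 9)(3 12 6 8)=[0, 1, 9, 12, 4, 5, 8, 7, 3, 2, 10, 11, 6]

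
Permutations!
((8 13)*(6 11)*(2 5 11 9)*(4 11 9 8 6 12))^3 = ((2 5 9)(4 11 12)(6 8 13))^3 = (13)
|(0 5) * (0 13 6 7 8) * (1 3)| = |(0 5 13 6 7 8)(1 3)| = 6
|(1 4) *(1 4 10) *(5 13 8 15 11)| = 10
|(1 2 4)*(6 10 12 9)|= 12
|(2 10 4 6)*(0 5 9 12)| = 4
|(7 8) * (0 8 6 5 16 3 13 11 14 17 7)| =|(0 8)(3 13 11 14 17 7 6 5 16)| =18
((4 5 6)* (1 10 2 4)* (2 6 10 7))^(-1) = (1 6 10 5 4 2 7)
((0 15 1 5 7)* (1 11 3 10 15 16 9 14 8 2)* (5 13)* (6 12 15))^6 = (0 1 9 5 8)(2 16 13 14 7)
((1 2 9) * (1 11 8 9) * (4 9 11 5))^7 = ((1 2)(4 9 5)(8 11))^7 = (1 2)(4 9 5)(8 11)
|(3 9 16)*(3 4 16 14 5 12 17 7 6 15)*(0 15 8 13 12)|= 6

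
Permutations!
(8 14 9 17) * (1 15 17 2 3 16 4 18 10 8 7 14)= (1 15 17 7 14 9 2 3 16 4 18 10 8)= [0, 15, 3, 16, 18, 5, 6, 14, 1, 2, 8, 11, 12, 13, 9, 17, 4, 7, 10]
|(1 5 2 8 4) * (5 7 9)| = |(1 7 9 5 2 8 4)| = 7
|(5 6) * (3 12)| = |(3 12)(5 6)| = 2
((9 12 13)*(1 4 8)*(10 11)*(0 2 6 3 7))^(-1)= ((0 2 6 3 7)(1 4 8)(9 12 13)(10 11))^(-1)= (0 7 3 6 2)(1 8 4)(9 13 12)(10 11)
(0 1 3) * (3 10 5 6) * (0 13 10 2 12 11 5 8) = (0 1 2 12 11 5 6 3 13 10 8) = [1, 2, 12, 13, 4, 6, 3, 7, 0, 9, 8, 5, 11, 10]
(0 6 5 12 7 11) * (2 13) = [6, 1, 13, 3, 4, 12, 5, 11, 8, 9, 10, 0, 7, 2] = (0 6 5 12 7 11)(2 13)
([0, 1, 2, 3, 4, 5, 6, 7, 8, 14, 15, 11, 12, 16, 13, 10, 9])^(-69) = (9 16 13 14)(10 15)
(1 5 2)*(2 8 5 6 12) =[0, 6, 1, 3, 4, 8, 12, 7, 5, 9, 10, 11, 2] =(1 6 12 2)(5 8)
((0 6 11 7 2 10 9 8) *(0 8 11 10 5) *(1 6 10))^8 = ((0 10 9 11 7 2 5)(1 6))^8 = (0 10 9 11 7 2 5)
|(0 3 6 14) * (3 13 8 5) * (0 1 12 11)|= |(0 13 8 5 3 6 14 1 12 11)|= 10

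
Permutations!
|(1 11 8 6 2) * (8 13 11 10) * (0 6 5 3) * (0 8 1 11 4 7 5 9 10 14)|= 14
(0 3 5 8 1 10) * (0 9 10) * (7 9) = (0 3 5 8 1)(7 9 10) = [3, 0, 2, 5, 4, 8, 6, 9, 1, 10, 7]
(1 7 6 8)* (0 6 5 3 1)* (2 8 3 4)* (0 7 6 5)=(0 5 4 2 8 7)(1 6 3)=[5, 6, 8, 1, 2, 4, 3, 0, 7]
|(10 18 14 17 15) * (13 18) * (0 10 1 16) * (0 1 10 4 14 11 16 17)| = 24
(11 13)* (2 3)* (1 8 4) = (1 8 4)(2 3)(11 13) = [0, 8, 3, 2, 1, 5, 6, 7, 4, 9, 10, 13, 12, 11]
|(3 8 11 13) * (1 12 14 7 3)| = 8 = |(1 12 14 7 3 8 11 13)|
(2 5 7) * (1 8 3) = (1 8 3)(2 5 7) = [0, 8, 5, 1, 4, 7, 6, 2, 3]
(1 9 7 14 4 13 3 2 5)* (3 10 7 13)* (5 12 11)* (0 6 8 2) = (0 6 8 2 12 11 5 1 9 13 10 7 14 4 3) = [6, 9, 12, 0, 3, 1, 8, 14, 2, 13, 7, 5, 11, 10, 4]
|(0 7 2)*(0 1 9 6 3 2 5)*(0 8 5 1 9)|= 12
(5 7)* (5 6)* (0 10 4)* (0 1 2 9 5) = [10, 2, 9, 3, 1, 7, 0, 6, 8, 5, 4] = (0 10 4 1 2 9 5 7 6)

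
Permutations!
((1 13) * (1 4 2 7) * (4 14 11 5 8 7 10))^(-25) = ((1 13 14 11 5 8 7)(2 10 4))^(-25) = (1 11 7 14 8 13 5)(2 4 10)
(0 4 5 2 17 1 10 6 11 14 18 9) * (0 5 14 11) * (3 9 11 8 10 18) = (0 4 14 3 9 5 2 17 1 18 11 8 10 6) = [4, 18, 17, 9, 14, 2, 0, 7, 10, 5, 6, 8, 12, 13, 3, 15, 16, 1, 11]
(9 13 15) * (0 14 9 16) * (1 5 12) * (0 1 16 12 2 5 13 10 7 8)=[14, 13, 5, 3, 4, 2, 6, 8, 0, 10, 7, 11, 16, 15, 9, 12, 1]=(0 14 9 10 7 8)(1 13 15 12 16)(2 5)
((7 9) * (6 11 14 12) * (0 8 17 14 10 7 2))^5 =(0 6 2 12 9 14 7 17 10 8 11)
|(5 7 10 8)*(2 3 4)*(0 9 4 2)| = 12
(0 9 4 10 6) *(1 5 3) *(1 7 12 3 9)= (0 1 5 9 4 10 6)(3 7 12)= [1, 5, 2, 7, 10, 9, 0, 12, 8, 4, 6, 11, 3]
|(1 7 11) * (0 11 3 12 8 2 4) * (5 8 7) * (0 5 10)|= |(0 11 1 10)(2 4 5 8)(3 12 7)|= 12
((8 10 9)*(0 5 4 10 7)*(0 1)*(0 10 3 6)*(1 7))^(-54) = ((0 5 4 3 6)(1 10 9 8))^(-54) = (0 5 4 3 6)(1 9)(8 10)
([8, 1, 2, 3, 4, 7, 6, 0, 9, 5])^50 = [0, 1, 2, 3, 4, 5, 6, 7, 8, 9]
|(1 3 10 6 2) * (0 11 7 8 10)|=|(0 11 7 8 10 6 2 1 3)|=9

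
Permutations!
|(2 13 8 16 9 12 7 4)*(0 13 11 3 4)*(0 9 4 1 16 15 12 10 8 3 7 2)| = 24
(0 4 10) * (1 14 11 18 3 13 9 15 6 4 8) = (0 8 1 14 11 18 3 13 9 15 6 4 10) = [8, 14, 2, 13, 10, 5, 4, 7, 1, 15, 0, 18, 12, 9, 11, 6, 16, 17, 3]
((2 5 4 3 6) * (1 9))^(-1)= (1 9)(2 6 3 4 5)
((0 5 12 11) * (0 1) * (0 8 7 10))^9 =((0 5 12 11 1 8 7 10))^9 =(0 5 12 11 1 8 7 10)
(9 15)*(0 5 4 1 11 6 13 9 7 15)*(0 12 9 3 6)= (0 5 4 1 11)(3 6 13)(7 15)(9 12)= [5, 11, 2, 6, 1, 4, 13, 15, 8, 12, 10, 0, 9, 3, 14, 7]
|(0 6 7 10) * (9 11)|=4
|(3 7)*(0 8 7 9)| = 5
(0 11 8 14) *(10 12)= (0 11 8 14)(10 12)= [11, 1, 2, 3, 4, 5, 6, 7, 14, 9, 12, 8, 10, 13, 0]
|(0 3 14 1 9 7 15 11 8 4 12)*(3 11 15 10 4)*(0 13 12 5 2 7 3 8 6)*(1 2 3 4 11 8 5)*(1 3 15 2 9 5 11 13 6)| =|(0 8 11 1 5 15 2 7 10 13 12 6)(3 14 9 4)| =12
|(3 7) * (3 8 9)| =4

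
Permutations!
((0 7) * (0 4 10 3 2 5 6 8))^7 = (0 6 2 10 7 8 5 3 4)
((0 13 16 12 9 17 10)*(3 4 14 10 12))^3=(17)(0 3 10 16 14 13 4)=((0 13 16 3 4 14 10)(9 17 12))^3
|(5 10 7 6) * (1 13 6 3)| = 7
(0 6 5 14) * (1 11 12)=[6, 11, 2, 3, 4, 14, 5, 7, 8, 9, 10, 12, 1, 13, 0]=(0 6 5 14)(1 11 12)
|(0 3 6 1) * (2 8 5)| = 12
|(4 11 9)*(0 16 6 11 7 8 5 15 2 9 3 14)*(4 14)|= 13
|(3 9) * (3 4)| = |(3 9 4)| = 3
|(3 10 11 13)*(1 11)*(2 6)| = |(1 11 13 3 10)(2 6)| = 10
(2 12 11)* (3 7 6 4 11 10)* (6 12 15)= (2 15 6 4 11)(3 7 12 10)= [0, 1, 15, 7, 11, 5, 4, 12, 8, 9, 3, 2, 10, 13, 14, 6]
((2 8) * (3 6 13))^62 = (3 13 6)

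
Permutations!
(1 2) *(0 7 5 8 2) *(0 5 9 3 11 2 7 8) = (0 8 7 9 3 11 2 1 5) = [8, 5, 1, 11, 4, 0, 6, 9, 7, 3, 10, 2]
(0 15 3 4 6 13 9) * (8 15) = (0 8 15 3 4 6 13 9) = [8, 1, 2, 4, 6, 5, 13, 7, 15, 0, 10, 11, 12, 9, 14, 3]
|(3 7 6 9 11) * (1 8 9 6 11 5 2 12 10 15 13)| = 9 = |(1 8 9 5 2 12 10 15 13)(3 7 11)|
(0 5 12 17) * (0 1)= (0 5 12 17 1)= [5, 0, 2, 3, 4, 12, 6, 7, 8, 9, 10, 11, 17, 13, 14, 15, 16, 1]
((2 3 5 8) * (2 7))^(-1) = (2 7 8 5 3)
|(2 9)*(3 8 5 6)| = 4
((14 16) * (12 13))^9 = (12 13)(14 16) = ((12 13)(14 16))^9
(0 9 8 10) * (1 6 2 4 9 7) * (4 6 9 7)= (0 4 7 1 9 8 10)(2 6)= [4, 9, 6, 3, 7, 5, 2, 1, 10, 8, 0]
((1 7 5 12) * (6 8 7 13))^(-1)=((1 13 6 8 7 5 12))^(-1)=(1 12 5 7 8 6 13)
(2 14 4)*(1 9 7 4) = (1 9 7 4 2 14) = [0, 9, 14, 3, 2, 5, 6, 4, 8, 7, 10, 11, 12, 13, 1]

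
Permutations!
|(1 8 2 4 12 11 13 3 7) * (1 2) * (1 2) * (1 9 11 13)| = |(1 8 2 4 12 13 3 7 9 11)| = 10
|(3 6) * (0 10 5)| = 6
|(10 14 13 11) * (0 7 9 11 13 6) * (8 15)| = |(0 7 9 11 10 14 6)(8 15)| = 14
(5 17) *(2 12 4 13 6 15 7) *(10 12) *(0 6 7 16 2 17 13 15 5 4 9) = (0 6 5 13 7 17 4 15 16 2 10 12 9) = [6, 1, 10, 3, 15, 13, 5, 17, 8, 0, 12, 11, 9, 7, 14, 16, 2, 4]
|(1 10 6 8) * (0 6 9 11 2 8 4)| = 6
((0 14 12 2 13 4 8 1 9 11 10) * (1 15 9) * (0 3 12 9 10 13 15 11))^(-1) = (0 9 14)(2 12 3 10 15)(4 13 11 8)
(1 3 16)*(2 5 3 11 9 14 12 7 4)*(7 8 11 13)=(1 13 7 4 2 5 3 16)(8 11 9 14 12)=[0, 13, 5, 16, 2, 3, 6, 4, 11, 14, 10, 9, 8, 7, 12, 15, 1]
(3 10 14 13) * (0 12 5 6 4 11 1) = (0 12 5 6 4 11 1)(3 10 14 13) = [12, 0, 2, 10, 11, 6, 4, 7, 8, 9, 14, 1, 5, 3, 13]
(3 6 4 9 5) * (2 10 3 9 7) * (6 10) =(2 6 4 7)(3 10)(5 9) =[0, 1, 6, 10, 7, 9, 4, 2, 8, 5, 3]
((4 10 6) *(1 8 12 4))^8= (1 12 10)(4 6 8)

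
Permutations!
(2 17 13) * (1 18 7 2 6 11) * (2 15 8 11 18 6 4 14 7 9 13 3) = (1 6 18 9 13 4 14 7 15 8 11)(2 17 3) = [0, 6, 17, 2, 14, 5, 18, 15, 11, 13, 10, 1, 12, 4, 7, 8, 16, 3, 9]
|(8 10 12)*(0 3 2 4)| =|(0 3 2 4)(8 10 12)| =12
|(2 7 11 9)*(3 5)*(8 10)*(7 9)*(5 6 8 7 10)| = 12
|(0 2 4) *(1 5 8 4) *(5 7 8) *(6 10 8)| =|(0 2 1 7 6 10 8 4)| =8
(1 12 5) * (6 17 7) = (1 12 5)(6 17 7) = [0, 12, 2, 3, 4, 1, 17, 6, 8, 9, 10, 11, 5, 13, 14, 15, 16, 7]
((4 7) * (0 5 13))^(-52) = ((0 5 13)(4 7))^(-52) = (0 13 5)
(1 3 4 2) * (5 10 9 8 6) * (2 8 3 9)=(1 9 3 4 8 6 5 10 2)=[0, 9, 1, 4, 8, 10, 5, 7, 6, 3, 2]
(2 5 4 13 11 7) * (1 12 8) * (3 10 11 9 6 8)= (1 12 3 10 11 7 2 5 4 13 9 6 8)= [0, 12, 5, 10, 13, 4, 8, 2, 1, 6, 11, 7, 3, 9]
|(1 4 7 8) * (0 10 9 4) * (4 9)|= 6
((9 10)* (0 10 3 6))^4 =(0 6 3 9 10)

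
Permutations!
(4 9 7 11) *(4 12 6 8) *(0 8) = (0 8 4 9 7 11 12 6) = [8, 1, 2, 3, 9, 5, 0, 11, 4, 7, 10, 12, 6]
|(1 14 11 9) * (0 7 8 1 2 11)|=15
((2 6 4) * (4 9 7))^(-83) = (2 9 4 6 7)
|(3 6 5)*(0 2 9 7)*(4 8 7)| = |(0 2 9 4 8 7)(3 6 5)| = 6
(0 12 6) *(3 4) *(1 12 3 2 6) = (0 3 4 2 6)(1 12) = [3, 12, 6, 4, 2, 5, 0, 7, 8, 9, 10, 11, 1]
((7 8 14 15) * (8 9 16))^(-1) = (7 15 14 8 16 9) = ((7 9 16 8 14 15))^(-1)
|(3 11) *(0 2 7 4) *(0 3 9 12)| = 8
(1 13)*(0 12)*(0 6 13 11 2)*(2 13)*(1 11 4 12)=[1, 4, 0, 3, 12, 5, 2, 7, 8, 9, 10, 13, 6, 11]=(0 1 4 12 6 2)(11 13)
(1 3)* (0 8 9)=(0 8 9)(1 3)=[8, 3, 2, 1, 4, 5, 6, 7, 9, 0]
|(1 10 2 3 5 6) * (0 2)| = |(0 2 3 5 6 1 10)| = 7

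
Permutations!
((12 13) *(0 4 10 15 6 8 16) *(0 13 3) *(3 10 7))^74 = ((0 4 7 3)(6 8 16 13 12 10 15))^74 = (0 7)(3 4)(6 12 8 10 16 15 13)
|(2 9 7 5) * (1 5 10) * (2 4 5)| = |(1 2 9 7 10)(4 5)| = 10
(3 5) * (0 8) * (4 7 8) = (0 4 7 8)(3 5) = [4, 1, 2, 5, 7, 3, 6, 8, 0]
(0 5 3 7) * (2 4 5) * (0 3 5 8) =(0 2 4 8)(3 7) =[2, 1, 4, 7, 8, 5, 6, 3, 0]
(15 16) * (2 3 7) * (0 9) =[9, 1, 3, 7, 4, 5, 6, 2, 8, 0, 10, 11, 12, 13, 14, 16, 15] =(0 9)(2 3 7)(15 16)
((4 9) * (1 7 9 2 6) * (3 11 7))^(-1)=(1 6 2 4 9 7 11 3)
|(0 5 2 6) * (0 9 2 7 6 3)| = 7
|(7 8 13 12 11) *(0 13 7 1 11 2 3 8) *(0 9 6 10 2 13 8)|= 8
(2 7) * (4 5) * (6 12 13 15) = (2 7)(4 5)(6 12 13 15) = [0, 1, 7, 3, 5, 4, 12, 2, 8, 9, 10, 11, 13, 15, 14, 6]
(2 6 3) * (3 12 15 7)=(2 6 12 15 7 3)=[0, 1, 6, 2, 4, 5, 12, 3, 8, 9, 10, 11, 15, 13, 14, 7]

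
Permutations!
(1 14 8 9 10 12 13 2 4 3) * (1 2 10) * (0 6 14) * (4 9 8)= (0 6 14 4 3 2 9 1)(10 12 13)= [6, 0, 9, 2, 3, 5, 14, 7, 8, 1, 12, 11, 13, 10, 4]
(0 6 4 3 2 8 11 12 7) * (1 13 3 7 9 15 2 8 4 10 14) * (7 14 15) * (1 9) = [6, 13, 4, 8, 14, 5, 10, 0, 11, 7, 15, 12, 1, 3, 9, 2] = (0 6 10 15 2 4 14 9 7)(1 13 3 8 11 12)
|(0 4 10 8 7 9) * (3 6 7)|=8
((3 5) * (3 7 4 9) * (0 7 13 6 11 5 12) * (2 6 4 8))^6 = (0 5)(2 9)(3 6)(4 8)(7 13)(11 12)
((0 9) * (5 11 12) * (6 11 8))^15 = (12)(0 9)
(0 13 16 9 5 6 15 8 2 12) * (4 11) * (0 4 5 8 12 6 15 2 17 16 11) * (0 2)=(0 13 11 5 15 12 4 2 6)(8 17 16 9)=[13, 1, 6, 3, 2, 15, 0, 7, 17, 8, 10, 5, 4, 11, 14, 12, 9, 16]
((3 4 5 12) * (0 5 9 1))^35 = ((0 5 12 3 4 9 1))^35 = (12)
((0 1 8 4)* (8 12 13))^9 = (0 13)(1 8)(4 12)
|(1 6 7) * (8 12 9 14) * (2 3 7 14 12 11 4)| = 18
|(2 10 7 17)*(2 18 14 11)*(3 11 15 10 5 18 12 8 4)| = 13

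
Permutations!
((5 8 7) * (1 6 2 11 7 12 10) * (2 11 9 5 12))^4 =(1 12 11)(6 10 7)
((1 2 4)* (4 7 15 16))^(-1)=((1 2 7 15 16 4))^(-1)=(1 4 16 15 7 2)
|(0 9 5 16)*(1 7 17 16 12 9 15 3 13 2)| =|(0 15 3 13 2 1 7 17 16)(5 12 9)| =9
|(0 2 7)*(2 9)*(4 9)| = 5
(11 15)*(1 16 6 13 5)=(1 16 6 13 5)(11 15)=[0, 16, 2, 3, 4, 1, 13, 7, 8, 9, 10, 15, 12, 5, 14, 11, 6]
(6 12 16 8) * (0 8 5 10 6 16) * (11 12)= (0 8 16 5 10 6 11 12)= [8, 1, 2, 3, 4, 10, 11, 7, 16, 9, 6, 12, 0, 13, 14, 15, 5]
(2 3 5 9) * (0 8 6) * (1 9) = (0 8 6)(1 9 2 3 5) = [8, 9, 3, 5, 4, 1, 0, 7, 6, 2]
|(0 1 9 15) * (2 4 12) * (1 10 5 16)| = |(0 10 5 16 1 9 15)(2 4 12)| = 21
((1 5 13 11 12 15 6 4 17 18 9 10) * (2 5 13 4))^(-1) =((1 13 11 12 15 6 2 5 4 17 18 9 10))^(-1) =(1 10 9 18 17 4 5 2 6 15 12 11 13)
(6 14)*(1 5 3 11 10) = (1 5 3 11 10)(6 14) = [0, 5, 2, 11, 4, 3, 14, 7, 8, 9, 1, 10, 12, 13, 6]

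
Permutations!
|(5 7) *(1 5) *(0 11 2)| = |(0 11 2)(1 5 7)| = 3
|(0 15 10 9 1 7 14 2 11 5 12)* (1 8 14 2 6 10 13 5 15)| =45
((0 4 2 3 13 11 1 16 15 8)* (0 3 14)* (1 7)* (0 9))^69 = (0 9 14 2 4)(1 13 15 7 3 16 11 8)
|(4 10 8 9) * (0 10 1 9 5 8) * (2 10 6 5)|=6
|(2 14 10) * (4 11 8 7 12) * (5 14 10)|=10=|(2 10)(4 11 8 7 12)(5 14)|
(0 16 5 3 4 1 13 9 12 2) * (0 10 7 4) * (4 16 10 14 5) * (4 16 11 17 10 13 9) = (0 13 4 1 9 12 2 14 5 3)(7 11 17 10) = [13, 9, 14, 0, 1, 3, 6, 11, 8, 12, 7, 17, 2, 4, 5, 15, 16, 10]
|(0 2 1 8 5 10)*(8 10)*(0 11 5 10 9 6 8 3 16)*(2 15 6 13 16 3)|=12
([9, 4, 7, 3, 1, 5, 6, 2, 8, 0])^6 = [0, 1, 2, 3, 4, 5, 6, 7, 8, 9]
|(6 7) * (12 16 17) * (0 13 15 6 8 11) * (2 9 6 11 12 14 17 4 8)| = |(0 13 15 11)(2 9 6 7)(4 8 12 16)(14 17)| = 4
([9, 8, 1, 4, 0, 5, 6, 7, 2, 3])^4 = [0, 8, 1, 3, 4, 5, 6, 7, 2, 9]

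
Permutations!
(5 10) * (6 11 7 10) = (5 6 11 7 10) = [0, 1, 2, 3, 4, 6, 11, 10, 8, 9, 5, 7]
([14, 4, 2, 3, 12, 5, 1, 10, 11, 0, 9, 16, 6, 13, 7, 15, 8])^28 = (0 10 14 9 7)(8 11 16)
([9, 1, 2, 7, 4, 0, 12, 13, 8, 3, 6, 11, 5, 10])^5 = (0 10 9 6 3 12 7 5 13)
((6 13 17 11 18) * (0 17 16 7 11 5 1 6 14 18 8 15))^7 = (0 7 1 15 16 5 8 13 17 11 6)(14 18)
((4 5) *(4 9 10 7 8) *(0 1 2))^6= (10)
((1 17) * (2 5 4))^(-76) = (17)(2 4 5)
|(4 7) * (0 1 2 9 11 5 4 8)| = 9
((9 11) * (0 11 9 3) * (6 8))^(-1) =((0 11 3)(6 8))^(-1) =(0 3 11)(6 8)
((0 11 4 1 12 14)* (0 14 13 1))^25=(14)(0 11 4)(1 12 13)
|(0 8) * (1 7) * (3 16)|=|(0 8)(1 7)(3 16)|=2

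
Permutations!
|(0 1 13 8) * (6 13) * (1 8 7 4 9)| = 6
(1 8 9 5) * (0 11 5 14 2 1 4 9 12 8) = (0 11 5 4 9 14 2 1)(8 12) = [11, 0, 1, 3, 9, 4, 6, 7, 12, 14, 10, 5, 8, 13, 2]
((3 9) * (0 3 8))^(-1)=((0 3 9 8))^(-1)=(0 8 9 3)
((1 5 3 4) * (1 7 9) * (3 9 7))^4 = (1 5 9)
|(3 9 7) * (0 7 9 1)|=|(9)(0 7 3 1)|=4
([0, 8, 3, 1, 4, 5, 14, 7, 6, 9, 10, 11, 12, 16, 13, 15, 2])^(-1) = (1 3 2 16 13 14 6 8)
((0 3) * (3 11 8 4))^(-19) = ((0 11 8 4 3))^(-19) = (0 11 8 4 3)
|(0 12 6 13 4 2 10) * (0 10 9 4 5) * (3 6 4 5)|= 6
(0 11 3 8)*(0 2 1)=(0 11 3 8 2 1)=[11, 0, 1, 8, 4, 5, 6, 7, 2, 9, 10, 3]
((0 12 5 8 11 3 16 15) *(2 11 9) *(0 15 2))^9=((0 12 5 8 9)(2 11 3 16))^9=(0 9 8 5 12)(2 11 3 16)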